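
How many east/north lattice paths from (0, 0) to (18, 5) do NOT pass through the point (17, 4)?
Number of paths = 21679

Total paths from (0, 0) to (18, 5): C(23, 18) = 33649. Paths through (17, 4): (paths (0, 0) → (17, 4)) × (paths (17, 4) → (18, 5)) = C(21, 17) · C(2, 1) = 5985 · 2 = 11970. Avoidance count = 33649 − 11970 = 21679.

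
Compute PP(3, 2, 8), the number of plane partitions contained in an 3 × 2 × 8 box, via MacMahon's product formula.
PP(3, 2, 8) = 9075

Evaluate the triple product over i = 1..3, j = 1..2, k = 1..8. The factors are (2/1) · (3/2) · (4/3) · (5/4) · (6/5) · (7/6) · (8/7) · (9/8) · … (48 factors total). The numerators and denominators telescope so the product is an integer; carrying out the multiplication exactly gives PP(3, 2, 8) = 9075.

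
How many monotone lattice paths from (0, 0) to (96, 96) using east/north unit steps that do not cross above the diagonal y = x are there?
C_96 = 3721443204405954385563870541379246659709506697378694300

These NE paths below the diagonal are counted by the Catalan number C_n = (1/(n + 1)) · C(2n, n). For n = 96: C_96 = (1/97) · C(192, 96) = 360979990827377575399695442513786925991822149645733347100/97 = 3721443204405954385563870541379246659709506697378694300.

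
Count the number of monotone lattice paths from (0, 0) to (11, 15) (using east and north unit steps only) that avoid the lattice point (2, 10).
Number of paths = 7594028

Total paths from (0, 0) to (11, 15): C(26, 11) = 7726160. Paths through (2, 10): (paths (0, 0) → (2, 10)) × (paths (2, 10) → (11, 15)) = C(12, 2) · C(14, 9) = 66 · 2002 = 132132. Avoidance count = 7726160 − 132132 = 7594028.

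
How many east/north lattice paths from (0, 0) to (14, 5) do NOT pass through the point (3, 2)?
Number of paths = 7988

Total paths from (0, 0) to (14, 5): C(19, 14) = 11628. Paths through (3, 2): (paths (0, 0) → (3, 2)) × (paths (3, 2) → (14, 5)) = C(5, 3) · C(14, 11) = 10 · 364 = 3640. Avoidance count = 11628 − 3640 = 7988.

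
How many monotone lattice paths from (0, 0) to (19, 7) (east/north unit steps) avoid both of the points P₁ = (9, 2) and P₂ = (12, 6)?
Number of paths = 359523

Inclusion–exclusion. Total paths: C(26, 19) = 657800. Through P₁: C(11, 9)·C(15, 10) = 165165. Through P₂: C(18, 12)·C(8, 7) = 148512. Since P₁ is strictly southwest of P₂, a monotone path through both must visit P₁ then P₂; paths through both = C(11, 9)·C(7, 3)·C(8, 7) = 15400. Avoid both = 657800 − 165165 − 148512 + 15400 = 359523.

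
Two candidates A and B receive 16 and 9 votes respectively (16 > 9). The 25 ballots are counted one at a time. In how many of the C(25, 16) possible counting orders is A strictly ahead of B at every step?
Strict-lead orderings = 572033

Total orderings of the 25 votes with 16 for A: C(25, 16) = 2042975. By the Bertrand ballot formula (Cycle Lemma / reflection principle), the number of orderings in which A is strictly ahead of B throughout is (p − q)/(p + q) · C(p + q, p) = (16 − 9)/(16 + 9) · 2042975 = 572033.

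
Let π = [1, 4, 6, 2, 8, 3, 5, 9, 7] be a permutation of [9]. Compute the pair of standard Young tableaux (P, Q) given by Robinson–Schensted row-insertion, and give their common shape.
P = [1, 2, 3, 5, 7] / [4, 6, 8, 9];  Q = [1, 2, 3, 5, 8] / [4, 6, 7, 9];  common shape = (5, 4)

Row-insert the values π_1, π_2, … into P one at a time, bumping the leftmost entry strictly greater than the inserted value down to the next row. The recording tableau Q records, in position (i, j), the step at which that cell was added to P.
  Insert 1 (step 1): P = [1];  Q = [1]
  Insert 4 (step 2): P = [1, 4];  Q = [1, 2]
  Insert 6 (step 3): P = [1, 4, 6];  Q = [1, 2, 3]
  Insert 2 (step 4): P = [1, 2, 6] / [4];  Q = [1, 2, 3] / [4]
  Insert 8 (step 5): P = [1, 2, 6, 8] / [4];  Q = [1, 2, 3, 5] / [4]
  Insert 3 (step 6): P = [1, 2, 3, 8] / [4, 6];  Q = [1, 2, 3, 5] / [4, 6]
  Insert 5 (step 7): P = [1, 2, 3, 5] / [4, 6, 8];  Q = [1, 2, 3, 5] / [4, 6, 7]
  Insert 9 (step 8): P = [1, 2, 3, 5, 9] / [4, 6, 8];  Q = [1, 2, 3, 5, 8] / [4, 6, 7]
  Insert 7 (step 9): P = [1, 2, 3, 5, 7] / [4, 6, 8, 9];  Q = [1, 2, 3, 5, 8] / [4, 6, 7, 9]
Final shape: (5, 4).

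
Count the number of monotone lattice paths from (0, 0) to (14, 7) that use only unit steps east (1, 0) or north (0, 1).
Number of paths = 116280

A monotone lattice path from (0, 0) to (14, 7) consists of 14 east steps and 7 north steps in some order, so it is determined by which 14 of the 21 steps are east. The count is C(21, 14) = 116280.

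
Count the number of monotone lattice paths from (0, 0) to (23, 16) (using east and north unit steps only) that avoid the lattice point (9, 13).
Number of paths = 37373015390

Total paths from (0, 0) to (23, 16): C(39, 23) = 37711260990. Paths through (9, 13): (paths (0, 0) → (9, 13)) × (paths (9, 13) → (23, 16)) = C(22, 9) · C(17, 14) = 497420 · 680 = 338245600. Avoidance count = 37711260990 − 338245600 = 37373015390.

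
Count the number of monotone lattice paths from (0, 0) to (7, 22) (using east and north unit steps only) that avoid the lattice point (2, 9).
Number of paths = 1089540

Total paths from (0, 0) to (7, 22): C(29, 7) = 1560780. Paths through (2, 9): (paths (0, 0) → (2, 9)) × (paths (2, 9) → (7, 22)) = C(11, 2) · C(18, 5) = 55 · 8568 = 471240. Avoidance count = 1560780 − 471240 = 1089540.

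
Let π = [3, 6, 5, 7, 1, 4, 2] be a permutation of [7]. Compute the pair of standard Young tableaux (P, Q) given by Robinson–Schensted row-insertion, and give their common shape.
P = [1, 2, 7] / [3, 4] / [5] / [6];  Q = [1, 2, 4] / [3, 6] / [5] / [7];  common shape = (3, 2, 1, 1)

Row-insert the values π_1, π_2, … into P one at a time, bumping the leftmost entry strictly greater than the inserted value down to the next row. The recording tableau Q records, in position (i, j), the step at which that cell was added to P.
  Insert 3 (step 1): P = [3];  Q = [1]
  Insert 6 (step 2): P = [3, 6];  Q = [1, 2]
  Insert 5 (step 3): P = [3, 5] / [6];  Q = [1, 2] / [3]
  Insert 7 (step 4): P = [3, 5, 7] / [6];  Q = [1, 2, 4] / [3]
  Insert 1 (step 5): P = [1, 5, 7] / [3] / [6];  Q = [1, 2, 4] / [3] / [5]
  Insert 4 (step 6): P = [1, 4, 7] / [3, 5] / [6];  Q = [1, 2, 4] / [3, 6] / [5]
  Insert 2 (step 7): P = [1, 2, 7] / [3, 4] / [5] / [6];  Q = [1, 2, 4] / [3, 6] / [5] / [7]
Final shape: (3, 2, 1, 1).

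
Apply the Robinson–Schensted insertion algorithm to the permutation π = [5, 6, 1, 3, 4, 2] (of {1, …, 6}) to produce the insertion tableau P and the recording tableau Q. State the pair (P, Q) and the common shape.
P = [1, 2, 4] / [3, 6] / [5];  Q = [1, 2, 5] / [3, 4] / [6];  common shape = (3, 2, 1)

Row-insert the values π_1, π_2, … into P one at a time, bumping the leftmost entry strictly greater than the inserted value down to the next row. The recording tableau Q records, in position (i, j), the step at which that cell was added to P.
  Insert 5 (step 1): P = [5];  Q = [1]
  Insert 6 (step 2): P = [5, 6];  Q = [1, 2]
  Insert 1 (step 3): P = [1, 6] / [5];  Q = [1, 2] / [3]
  Insert 3 (step 4): P = [1, 3] / [5, 6];  Q = [1, 2] / [3, 4]
  Insert 4 (step 5): P = [1, 3, 4] / [5, 6];  Q = [1, 2, 5] / [3, 4]
  Insert 2 (step 6): P = [1, 2, 4] / [3, 6] / [5];  Q = [1, 2, 5] / [3, 4] / [6]
Final shape: (3, 2, 1).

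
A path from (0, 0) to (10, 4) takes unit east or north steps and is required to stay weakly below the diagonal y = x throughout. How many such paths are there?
Number of paths = 637

By the reflection principle (André's argument), the number of monotone paths to (10, 4) with n ≤ m that never go above y = x is C(14, 10) − C(14, 11) = 1001 − 364 = 637.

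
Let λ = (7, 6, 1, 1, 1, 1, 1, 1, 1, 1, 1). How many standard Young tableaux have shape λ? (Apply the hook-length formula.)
# SYT of shape (7, 6, 1, 1, 1, 1, 1, 1, 1, 1, 1) = 40168128

Hook-length formula: f^λ = n! / Π hook(c), product over all cells c of the Young diagram. For λ = (7, 6, 1, 1, 1, 1, 1, 1, 1, 1, 1), n = 22 boxes. Hook lengths by row (left-to-right, top-to-bottom): [17, 7, 6, 5, 4, 3, 1]; [15, 5, 4, 3, 2, 1]; [9]; [8]; [7]; [6]; [5]; [4]; [3]; [2]; [1]. Product of hooks = 27982402560000. So f^λ = 22! / 27982402560000 = 1124000727777607680000 / 27982402560000 = 40168128.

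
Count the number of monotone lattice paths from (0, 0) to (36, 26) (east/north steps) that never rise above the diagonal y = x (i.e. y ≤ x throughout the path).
Number of paths = 62363884575190737

By the reflection principle (André's argument), the number of monotone paths to (36, 26) with n ≤ m that never go above y = x is C(62, 36) − C(62, 37) = 209769429934732479 − 147405545359541742 = 62363884575190737.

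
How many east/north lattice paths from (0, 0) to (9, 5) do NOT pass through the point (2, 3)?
Number of paths = 1642

Total paths from (0, 0) to (9, 5): C(14, 9) = 2002. Paths through (2, 3): (paths (0, 0) → (2, 3)) × (paths (2, 3) → (9, 5)) = C(5, 2) · C(9, 7) = 10 · 36 = 360. Avoidance count = 2002 − 360 = 1642.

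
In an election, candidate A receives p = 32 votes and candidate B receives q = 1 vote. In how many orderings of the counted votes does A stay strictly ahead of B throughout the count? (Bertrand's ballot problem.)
Strict-lead orderings = 31

Total orderings of the 33 votes with 32 for A: C(33, 32) = 33. By the Bertrand ballot formula (Cycle Lemma / reflection principle), the number of orderings in which A is strictly ahead of B throughout is (p − q)/(p + q) · C(p + q, p) = (32 − 1)/(32 + 1) · 33 = 31.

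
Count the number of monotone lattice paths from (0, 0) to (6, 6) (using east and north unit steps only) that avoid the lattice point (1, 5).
Number of paths = 888

Total paths from (0, 0) to (6, 6): C(12, 6) = 924. Paths through (1, 5): (paths (0, 0) → (1, 5)) × (paths (1, 5) → (6, 6)) = C(6, 1) · C(6, 5) = 6 · 6 = 36. Avoidance count = 924 − 36 = 888.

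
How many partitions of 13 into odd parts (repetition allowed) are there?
p_odd(13) = 18

Partitions of 13 using only odd parts 1, 3, 5, …: 13, 11+1+1, 9+3+1, 9+1+1+1+1, 7+5+1, 7+3+3, 7+3+1+1+1, 7+1+1+1+1+1+1, 5+5+3, 5+5+1+1+1, 5+3+3+1+1, 5+3+1+1+1+1+1, 5+1+1+1+1+1+1+1+1, 3+3+3+3+1, 3+3+3+1+1+1+1, 3+3+1+1+1+1+1+1+1, 3+1+1+1+1+1+1+1+1+1+1, 1+1+1+1+1+1+1+1+1+1+1+1+1. There are 18. (Euler: this equals q(13), the number of distinct-part partitions.)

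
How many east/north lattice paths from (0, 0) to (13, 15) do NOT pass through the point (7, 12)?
Number of paths = 33209568

Total paths from (0, 0) to (13, 15): C(28, 13) = 37442160. Paths through (7, 12): (paths (0, 0) → (7, 12)) × (paths (7, 12) → (13, 15)) = C(19, 7) · C(9, 6) = 50388 · 84 = 4232592. Avoidance count = 37442160 − 4232592 = 33209568.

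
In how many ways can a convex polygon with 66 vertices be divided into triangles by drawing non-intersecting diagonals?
C_64 = 368479169875816659479009042713546950

These polygon triangulations are counted by the Catalan number C_n = (1/(n + 1)) · C(2n, n). For n = 64: C_64 = (1/65) · C(128, 64) = 23951146041928082866135587776380551750/65 = 368479169875816659479009042713546950.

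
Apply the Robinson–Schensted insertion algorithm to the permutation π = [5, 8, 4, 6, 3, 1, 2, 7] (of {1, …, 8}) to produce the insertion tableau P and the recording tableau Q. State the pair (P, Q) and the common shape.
P = [1, 2, 7] / [3, 6] / [4, 8] / [5];  Q = [1, 2, 8] / [3, 4] / [5, 7] / [6];  common shape = (3, 2, 2, 1)

Row-insert the values π_1, π_2, … into P one at a time, bumping the leftmost entry strictly greater than the inserted value down to the next row. The recording tableau Q records, in position (i, j), the step at which that cell was added to P.
  Insert 5 (step 1): P = [5];  Q = [1]
  Insert 8 (step 2): P = [5, 8];  Q = [1, 2]
  Insert 4 (step 3): P = [4, 8] / [5];  Q = [1, 2] / [3]
  Insert 6 (step 4): P = [4, 6] / [5, 8];  Q = [1, 2] / [3, 4]
  Insert 3 (step 5): P = [3, 6] / [4, 8] / [5];  Q = [1, 2] / [3, 4] / [5]
  Insert 1 (step 6): P = [1, 6] / [3, 8] / [4] / [5];  Q = [1, 2] / [3, 4] / [5] / [6]
  Insert 2 (step 7): P = [1, 2] / [3, 6] / [4, 8] / [5];  Q = [1, 2] / [3, 4] / [5, 7] / [6]
  Insert 7 (step 8): P = [1, 2, 7] / [3, 6] / [4, 8] / [5];  Q = [1, 2, 8] / [3, 4] / [5, 7] / [6]
Final shape: (3, 2, 2, 1).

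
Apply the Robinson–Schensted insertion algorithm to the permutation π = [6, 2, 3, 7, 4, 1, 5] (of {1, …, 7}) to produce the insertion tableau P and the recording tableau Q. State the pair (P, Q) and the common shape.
P = [1, 3, 4, 5] / [2, 7] / [6];  Q = [1, 3, 4, 7] / [2, 5] / [6];  common shape = (4, 2, 1)

Row-insert the values π_1, π_2, … into P one at a time, bumping the leftmost entry strictly greater than the inserted value down to the next row. The recording tableau Q records, in position (i, j), the step at which that cell was added to P.
  Insert 6 (step 1): P = [6];  Q = [1]
  Insert 2 (step 2): P = [2] / [6];  Q = [1] / [2]
  Insert 3 (step 3): P = [2, 3] / [6];  Q = [1, 3] / [2]
  Insert 7 (step 4): P = [2, 3, 7] / [6];  Q = [1, 3, 4] / [2]
  Insert 4 (step 5): P = [2, 3, 4] / [6, 7];  Q = [1, 3, 4] / [2, 5]
  Insert 1 (step 6): P = [1, 3, 4] / [2, 7] / [6];  Q = [1, 3, 4] / [2, 5] / [6]
  Insert 5 (step 7): P = [1, 3, 4, 5] / [2, 7] / [6];  Q = [1, 3, 4, 7] / [2, 5] / [6]
Final shape: (4, 2, 1).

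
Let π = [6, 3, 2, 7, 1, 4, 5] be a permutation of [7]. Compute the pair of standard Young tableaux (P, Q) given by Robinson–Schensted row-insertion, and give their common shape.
P = [1, 4, 5] / [2, 7] / [3] / [6];  Q = [1, 4, 7] / [2, 6] / [3] / [5];  common shape = (3, 2, 1, 1)

Row-insert the values π_1, π_2, … into P one at a time, bumping the leftmost entry strictly greater than the inserted value down to the next row. The recording tableau Q records, in position (i, j), the step at which that cell was added to P.
  Insert 6 (step 1): P = [6];  Q = [1]
  Insert 3 (step 2): P = [3] / [6];  Q = [1] / [2]
  Insert 2 (step 3): P = [2] / [3] / [6];  Q = [1] / [2] / [3]
  Insert 7 (step 4): P = [2, 7] / [3] / [6];  Q = [1, 4] / [2] / [3]
  Insert 1 (step 5): P = [1, 7] / [2] / [3] / [6];  Q = [1, 4] / [2] / [3] / [5]
  Insert 4 (step 6): P = [1, 4] / [2, 7] / [3] / [6];  Q = [1, 4] / [2, 6] / [3] / [5]
  Insert 5 (step 7): P = [1, 4, 5] / [2, 7] / [3] / [6];  Q = [1, 4, 7] / [2, 6] / [3] / [5]
Final shape: (3, 2, 1, 1).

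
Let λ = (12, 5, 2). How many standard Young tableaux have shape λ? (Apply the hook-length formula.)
# SYT of shape (12, 5, 2) = 372096

Hook-length formula: f^λ = n! / Π hook(c), product over all cells c of the Young diagram. For λ = (12, 5, 2), n = 19 boxes. Hook lengths by row (left-to-right, top-to-bottom): [14, 13, 11, 10, 9, 7, 6, 5, 4, 3, 2, 1]; [6, 5, 3, 2, 1]; [2, 1]. Product of hooks = 326918592000. So f^λ = 19! / 326918592000 = 121645100408832000 / 326918592000 = 372096.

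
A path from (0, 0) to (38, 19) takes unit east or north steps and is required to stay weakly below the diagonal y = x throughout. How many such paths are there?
Number of paths = 326658445806000

By the reflection principle (André's argument), the number of monotone paths to (38, 19) with n ≤ m that never go above y = x is C(57, 38) − C(57, 39) = 636983969321700 − 310325523515700 = 326658445806000.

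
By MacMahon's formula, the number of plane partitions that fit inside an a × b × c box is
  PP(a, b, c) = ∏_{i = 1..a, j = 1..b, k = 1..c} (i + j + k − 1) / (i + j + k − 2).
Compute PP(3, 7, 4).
PP(3, 7, 4) = 1557270

Evaluate the triple product over i = 1..3, j = 1..7, k = 1..4. The factors are (2/1) · (3/2) · (4/3) · (5/4) · (3/2) · (4/3) · (5/4) · (6/5) · … (84 factors total). The numerators and denominators telescope so the product is an integer; carrying out the multiplication exactly gives PP(3, 7, 4) = 1557270.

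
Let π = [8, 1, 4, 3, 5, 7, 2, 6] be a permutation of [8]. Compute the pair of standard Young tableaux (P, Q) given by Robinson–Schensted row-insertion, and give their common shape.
P = [1, 2, 5, 6] / [3, 7] / [4] / [8];  Q = [1, 3, 5, 6] / [2, 8] / [4] / [7];  common shape = (4, 2, 1, 1)

Row-insert the values π_1, π_2, … into P one at a time, bumping the leftmost entry strictly greater than the inserted value down to the next row. The recording tableau Q records, in position (i, j), the step at which that cell was added to P.
  Insert 8 (step 1): P = [8];  Q = [1]
  Insert 1 (step 2): P = [1] / [8];  Q = [1] / [2]
  Insert 4 (step 3): P = [1, 4] / [8];  Q = [1, 3] / [2]
  Insert 3 (step 4): P = [1, 3] / [4] / [8];  Q = [1, 3] / [2] / [4]
  Insert 5 (step 5): P = [1, 3, 5] / [4] / [8];  Q = [1, 3, 5] / [2] / [4]
  Insert 7 (step 6): P = [1, 3, 5, 7] / [4] / [8];  Q = [1, 3, 5, 6] / [2] / [4]
  Insert 2 (step 7): P = [1, 2, 5, 7] / [3] / [4] / [8];  Q = [1, 3, 5, 6] / [2] / [4] / [7]
  Insert 6 (step 8): P = [1, 2, 5, 6] / [3, 7] / [4] / [8];  Q = [1, 3, 5, 6] / [2, 8] / [4] / [7]
Final shape: (4, 2, 1, 1).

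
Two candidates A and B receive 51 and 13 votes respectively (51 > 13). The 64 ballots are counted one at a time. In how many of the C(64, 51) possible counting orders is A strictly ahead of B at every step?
Strict-lead orderings = 7800009919758

Total orderings of the 64 votes with 51 for A: C(64, 51) = 13136858812224. By the Bertrand ballot formula (Cycle Lemma / reflection principle), the number of orderings in which A is strictly ahead of B throughout is (p − q)/(p + q) · C(p + q, p) = (51 − 13)/(51 + 13) · 13136858812224 = 7800009919758.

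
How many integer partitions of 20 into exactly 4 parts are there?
p(20, 4 parts) = 64

Partitions of n into exactly k parts are in bijection with partitions of n − k into at most k parts (subtract 1 from each part). So p(20, exactly 4) = p(16, parts ≤ 4). Computing via the recurrence p(m, j) = p(m, j−1) + p(m−j, j) gives 64.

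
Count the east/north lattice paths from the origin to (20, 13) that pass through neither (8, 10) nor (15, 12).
Number of paths = 458405118

Inclusion–exclusion. Total paths: C(33, 20) = 573166440. Through P₁: C(18, 8)·C(15, 12) = 19909890. Through P₂: C(27, 15)·C(6, 5) = 104303160. Since P₁ is strictly southwest of P₂, a monotone path through both must visit P₁ then P₂; paths through both = C(18, 8)·C(9, 7)·C(6, 5) = 9451728. Avoid both = 573166440 − 19909890 − 104303160 + 9451728 = 458405118.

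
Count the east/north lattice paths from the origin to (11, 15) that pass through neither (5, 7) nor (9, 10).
Number of paths = 3989966

Inclusion–exclusion. Total paths: C(26, 11) = 7726160. Through P₁: C(12, 5)·C(14, 6) = 2378376. Through P₂: C(19, 9)·C(7, 2) = 1939938. Since P₁ is strictly southwest of P₂, a monotone path through both must visit P₁ then P₂; paths through both = C(12, 5)·C(7, 4)·C(7, 2) = 582120. Avoid both = 7726160 − 2378376 − 1939938 + 582120 = 3989966.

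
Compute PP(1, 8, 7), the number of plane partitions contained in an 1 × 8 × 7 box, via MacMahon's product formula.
PP(1, 8, 7) = 6435

Evaluate the triple product over i = 1..1, j = 1..8, k = 1..7. The factors are (2/1) · (3/2) · (4/3) · (5/4) · (6/5) · (7/6) · (8/7) · (3/2) · … (56 factors total). The numerators and denominators telescope so the product is an integer; carrying out the multiplication exactly gives PP(1, 8, 7) = 6435.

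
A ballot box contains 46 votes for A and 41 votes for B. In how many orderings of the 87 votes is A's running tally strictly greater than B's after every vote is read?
Strict-lead orderings = 658070974503343345650300

Total orderings of the 87 votes with 46 for A: C(87, 46) = 11450434956358174214315220. By the Bertrand ballot formula (Cycle Lemma / reflection principle), the number of orderings in which A is strictly ahead of B throughout is (p − q)/(p + q) · C(p + q, p) = (46 − 41)/(46 + 41) · 11450434956358174214315220 = 658070974503343345650300.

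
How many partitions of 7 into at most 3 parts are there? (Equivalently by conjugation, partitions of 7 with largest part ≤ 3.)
p(7, parts ≤ 3) = 8

Partitions of 7 with all parts ≤ 3: 3+3+1, 3+2+2, 3+2+1+1, 3+1+1+1+1, 2+2+2+1, 2+2+1+1+1, 2+1+1+1+1+1, 1+1+1+1+1+1+1. Count = 8.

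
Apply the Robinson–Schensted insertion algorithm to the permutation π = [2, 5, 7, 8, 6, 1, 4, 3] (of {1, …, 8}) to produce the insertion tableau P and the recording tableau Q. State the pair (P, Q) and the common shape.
P = [1, 3, 6, 8] / [2, 4] / [5] / [7];  Q = [1, 2, 3, 4] / [5, 7] / [6] / [8];  common shape = (4, 2, 1, 1)

Row-insert the values π_1, π_2, … into P one at a time, bumping the leftmost entry strictly greater than the inserted value down to the next row. The recording tableau Q records, in position (i, j), the step at which that cell was added to P.
  Insert 2 (step 1): P = [2];  Q = [1]
  Insert 5 (step 2): P = [2, 5];  Q = [1, 2]
  Insert 7 (step 3): P = [2, 5, 7];  Q = [1, 2, 3]
  Insert 8 (step 4): P = [2, 5, 7, 8];  Q = [1, 2, 3, 4]
  Insert 6 (step 5): P = [2, 5, 6, 8] / [7];  Q = [1, 2, 3, 4] / [5]
  Insert 1 (step 6): P = [1, 5, 6, 8] / [2] / [7];  Q = [1, 2, 3, 4] / [5] / [6]
  Insert 4 (step 7): P = [1, 4, 6, 8] / [2, 5] / [7];  Q = [1, 2, 3, 4] / [5, 7] / [6]
  Insert 3 (step 8): P = [1, 3, 6, 8] / [2, 4] / [5] / [7];  Q = [1, 2, 3, 4] / [5, 7] / [6] / [8]
Final shape: (4, 2, 1, 1).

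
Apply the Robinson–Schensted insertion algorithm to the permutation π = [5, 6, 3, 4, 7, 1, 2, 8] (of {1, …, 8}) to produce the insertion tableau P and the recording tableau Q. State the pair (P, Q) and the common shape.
P = [1, 2, 7, 8] / [3, 4] / [5, 6];  Q = [1, 2, 5, 8] / [3, 4] / [6, 7];  common shape = (4, 2, 2)

Row-insert the values π_1, π_2, … into P one at a time, bumping the leftmost entry strictly greater than the inserted value down to the next row. The recording tableau Q records, in position (i, j), the step at which that cell was added to P.
  Insert 5 (step 1): P = [5];  Q = [1]
  Insert 6 (step 2): P = [5, 6];  Q = [1, 2]
  Insert 3 (step 3): P = [3, 6] / [5];  Q = [1, 2] / [3]
  Insert 4 (step 4): P = [3, 4] / [5, 6];  Q = [1, 2] / [3, 4]
  Insert 7 (step 5): P = [3, 4, 7] / [5, 6];  Q = [1, 2, 5] / [3, 4]
  Insert 1 (step 6): P = [1, 4, 7] / [3, 6] / [5];  Q = [1, 2, 5] / [3, 4] / [6]
  Insert 2 (step 7): P = [1, 2, 7] / [3, 4] / [5, 6];  Q = [1, 2, 5] / [3, 4] / [6, 7]
  Insert 8 (step 8): P = [1, 2, 7, 8] / [3, 4] / [5, 6];  Q = [1, 2, 5, 8] / [3, 4] / [6, 7]
Final shape: (4, 2, 2).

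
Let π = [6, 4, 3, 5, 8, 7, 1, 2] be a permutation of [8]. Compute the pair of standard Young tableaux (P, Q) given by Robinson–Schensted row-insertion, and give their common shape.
P = [1, 2, 7] / [3, 5] / [4, 8] / [6];  Q = [1, 4, 5] / [2, 6] / [3, 8] / [7];  common shape = (3, 2, 2, 1)

Row-insert the values π_1, π_2, … into P one at a time, bumping the leftmost entry strictly greater than the inserted value down to the next row. The recording tableau Q records, in position (i, j), the step at which that cell was added to P.
  Insert 6 (step 1): P = [6];  Q = [1]
  Insert 4 (step 2): P = [4] / [6];  Q = [1] / [2]
  Insert 3 (step 3): P = [3] / [4] / [6];  Q = [1] / [2] / [3]
  Insert 5 (step 4): P = [3, 5] / [4] / [6];  Q = [1, 4] / [2] / [3]
  Insert 8 (step 5): P = [3, 5, 8] / [4] / [6];  Q = [1, 4, 5] / [2] / [3]
  Insert 7 (step 6): P = [3, 5, 7] / [4, 8] / [6];  Q = [1, 4, 5] / [2, 6] / [3]
  Insert 1 (step 7): P = [1, 5, 7] / [3, 8] / [4] / [6];  Q = [1, 4, 5] / [2, 6] / [3] / [7]
  Insert 2 (step 8): P = [1, 2, 7] / [3, 5] / [4, 8] / [6];  Q = [1, 4, 5] / [2, 6] / [3, 8] / [7]
Final shape: (3, 2, 2, 1).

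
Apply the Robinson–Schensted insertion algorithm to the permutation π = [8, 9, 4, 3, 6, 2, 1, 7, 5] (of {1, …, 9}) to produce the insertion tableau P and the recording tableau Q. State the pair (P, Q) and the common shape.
P = [1, 5, 7] / [2, 6] / [3, 9] / [4] / [8];  Q = [1, 2, 8] / [3, 5] / [4, 9] / [6] / [7];  common shape = (3, 2, 2, 1, 1)

Row-insert the values π_1, π_2, … into P one at a time, bumping the leftmost entry strictly greater than the inserted value down to the next row. The recording tableau Q records, in position (i, j), the step at which that cell was added to P.
  Insert 8 (step 1): P = [8];  Q = [1]
  Insert 9 (step 2): P = [8, 9];  Q = [1, 2]
  Insert 4 (step 3): P = [4, 9] / [8];  Q = [1, 2] / [3]
  Insert 3 (step 4): P = [3, 9] / [4] / [8];  Q = [1, 2] / [3] / [4]
  Insert 6 (step 5): P = [3, 6] / [4, 9] / [8];  Q = [1, 2] / [3, 5] / [4]
  Insert 2 (step 6): P = [2, 6] / [3, 9] / [4] / [8];  Q = [1, 2] / [3, 5] / [4] / [6]
  Insert 1 (step 7): P = [1, 6] / [2, 9] / [3] / [4] / [8];  Q = [1, 2] / [3, 5] / [4] / [6] / [7]
  Insert 7 (step 8): P = [1, 6, 7] / [2, 9] / [3] / [4] / [8];  Q = [1, 2, 8] / [3, 5] / [4] / [6] / [7]
  Insert 5 (step 9): P = [1, 5, 7] / [2, 6] / [3, 9] / [4] / [8];  Q = [1, 2, 8] / [3, 5] / [4, 9] / [6] / [7]
Final shape: (3, 2, 2, 1, 1).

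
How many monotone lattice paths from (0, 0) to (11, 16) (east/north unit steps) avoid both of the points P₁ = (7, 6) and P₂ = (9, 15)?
Number of paths = 7680807

Inclusion–exclusion. Total paths: C(27, 11) = 13037895. Through P₁: C(13, 7)·C(14, 4) = 1717716. Through P₂: C(24, 9)·C(3, 2) = 3922512. Since P₁ is strictly southwest of P₂, a monotone path through both must visit P₁ then P₂; paths through both = C(13, 7)·C(11, 2)·C(3, 2) = 283140. Avoid both = 13037895 − 1717716 − 3922512 + 283140 = 7680807.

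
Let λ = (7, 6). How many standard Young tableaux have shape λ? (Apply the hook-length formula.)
# SYT of shape (7, 6) = 429

Hook-length formula: f^λ = n! / Π hook(c), product over all cells c of the Young diagram. For λ = (7, 6), n = 13 boxes. Hook lengths by row (left-to-right, top-to-bottom): [8, 7, 6, 5, 4, 3, 1]; [6, 5, 4, 3, 2, 1]. Product of hooks = 14515200. So f^λ = 13! / 14515200 = 6227020800 / 14515200 = 429.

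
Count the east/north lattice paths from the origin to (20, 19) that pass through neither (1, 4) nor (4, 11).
Number of paths = 59080791495

Inclusion–exclusion. Total paths: C(39, 20) = 68923264410. Through P₁: C(5, 1)·C(34, 19) = 9279837600. Through P₂: C(15, 4)·C(24, 16) = 1003917915. Since P₁ is strictly southwest of P₂, a monotone path through both must visit P₁ then P₂; paths through both = C(5, 1)·C(10, 3)·C(24, 16) = 441282600. Avoid both = 68923264410 − 9279837600 − 1003917915 + 441282600 = 59080791495.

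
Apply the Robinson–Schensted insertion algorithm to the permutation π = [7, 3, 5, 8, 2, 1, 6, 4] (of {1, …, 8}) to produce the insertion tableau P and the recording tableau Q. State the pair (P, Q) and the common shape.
P = [1, 4, 6] / [2, 5] / [3, 8] / [7];  Q = [1, 3, 4] / [2, 7] / [5, 8] / [6];  common shape = (3, 2, 2, 1)

Row-insert the values π_1, π_2, … into P one at a time, bumping the leftmost entry strictly greater than the inserted value down to the next row. The recording tableau Q records, in position (i, j), the step at which that cell was added to P.
  Insert 7 (step 1): P = [7];  Q = [1]
  Insert 3 (step 2): P = [3] / [7];  Q = [1] / [2]
  Insert 5 (step 3): P = [3, 5] / [7];  Q = [1, 3] / [2]
  Insert 8 (step 4): P = [3, 5, 8] / [7];  Q = [1, 3, 4] / [2]
  Insert 2 (step 5): P = [2, 5, 8] / [3] / [7];  Q = [1, 3, 4] / [2] / [5]
  Insert 1 (step 6): P = [1, 5, 8] / [2] / [3] / [7];  Q = [1, 3, 4] / [2] / [5] / [6]
  Insert 6 (step 7): P = [1, 5, 6] / [2, 8] / [3] / [7];  Q = [1, 3, 4] / [2, 7] / [5] / [6]
  Insert 4 (step 8): P = [1, 4, 6] / [2, 5] / [3, 8] / [7];  Q = [1, 3, 4] / [2, 7] / [5, 8] / [6]
Final shape: (3, 2, 2, 1).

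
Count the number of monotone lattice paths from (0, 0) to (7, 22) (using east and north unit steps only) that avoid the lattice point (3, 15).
Number of paths = 1291500

Total paths from (0, 0) to (7, 22): C(29, 7) = 1560780. Paths through (3, 15): (paths (0, 0) → (3, 15)) × (paths (3, 15) → (7, 22)) = C(18, 3) · C(11, 4) = 816 · 330 = 269280. Avoidance count = 1560780 − 269280 = 1291500.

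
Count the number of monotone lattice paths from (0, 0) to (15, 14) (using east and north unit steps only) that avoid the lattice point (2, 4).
Number of paths = 60397770

Total paths from (0, 0) to (15, 14): C(29, 15) = 77558760. Paths through (2, 4): (paths (0, 0) → (2, 4)) × (paths (2, 4) → (15, 14)) = C(6, 2) · C(23, 13) = 15 · 1144066 = 17160990. Avoidance count = 77558760 − 17160990 = 60397770.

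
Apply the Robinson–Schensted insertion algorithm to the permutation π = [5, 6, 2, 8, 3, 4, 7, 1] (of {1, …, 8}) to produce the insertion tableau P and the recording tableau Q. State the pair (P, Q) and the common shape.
P = [1, 3, 4, 7] / [2, 6, 8] / [5];  Q = [1, 2, 4, 7] / [3, 5, 6] / [8];  common shape = (4, 3, 1)

Row-insert the values π_1, π_2, … into P one at a time, bumping the leftmost entry strictly greater than the inserted value down to the next row. The recording tableau Q records, in position (i, j), the step at which that cell was added to P.
  Insert 5 (step 1): P = [5];  Q = [1]
  Insert 6 (step 2): P = [5, 6];  Q = [1, 2]
  Insert 2 (step 3): P = [2, 6] / [5];  Q = [1, 2] / [3]
  Insert 8 (step 4): P = [2, 6, 8] / [5];  Q = [1, 2, 4] / [3]
  Insert 3 (step 5): P = [2, 3, 8] / [5, 6];  Q = [1, 2, 4] / [3, 5]
  Insert 4 (step 6): P = [2, 3, 4] / [5, 6, 8];  Q = [1, 2, 4] / [3, 5, 6]
  Insert 7 (step 7): P = [2, 3, 4, 7] / [5, 6, 8];  Q = [1, 2, 4, 7] / [3, 5, 6]
  Insert 1 (step 8): P = [1, 3, 4, 7] / [2, 6, 8] / [5];  Q = [1, 2, 4, 7] / [3, 5, 6] / [8]
Final shape: (4, 3, 1).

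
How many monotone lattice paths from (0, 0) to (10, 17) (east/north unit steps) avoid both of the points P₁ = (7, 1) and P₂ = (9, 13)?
Number of paths = 5945073

Inclusion–exclusion. Total paths: C(27, 10) = 8436285. Through P₁: C(8, 7)·C(19, 3) = 7752. Through P₂: C(22, 9)·C(5, 1) = 2487100. Since P₁ is strictly southwest of P₂, a monotone path through both must visit P₁ then P₂; paths through both = C(8, 7)·C(14, 2)·C(5, 1) = 3640. Avoid both = 8436285 − 7752 − 2487100 + 3640 = 5945073.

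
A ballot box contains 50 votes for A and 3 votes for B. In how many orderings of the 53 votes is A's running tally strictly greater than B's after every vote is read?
Strict-lead orderings = 20774

Total orderings of the 53 votes with 50 for A: C(53, 50) = 23426. By the Bertrand ballot formula (Cycle Lemma / reflection principle), the number of orderings in which A is strictly ahead of B throughout is (p − q)/(p + q) · C(p + q, p) = (50 − 3)/(50 + 3) · 23426 = 20774.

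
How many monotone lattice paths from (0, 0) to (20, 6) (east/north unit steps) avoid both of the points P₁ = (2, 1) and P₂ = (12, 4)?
Number of paths = 85993

Inclusion–exclusion. Total paths: C(26, 20) = 230230. Through P₁: C(3, 2)·C(23, 18) = 100947. Through P₂: C(16, 12)·C(10, 8) = 81900. Since P₁ is strictly southwest of P₂, a monotone path through both must visit P₁ then P₂; paths through both = C(3, 2)·C(13, 10)·C(10, 8) = 38610. Avoid both = 230230 − 100947 − 81900 + 38610 = 85993.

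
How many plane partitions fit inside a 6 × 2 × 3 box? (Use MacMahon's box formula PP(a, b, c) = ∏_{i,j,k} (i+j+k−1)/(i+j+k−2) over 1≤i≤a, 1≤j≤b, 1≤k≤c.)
PP(6, 2, 3) = 2520

Evaluate the triple product over i = 1..6, j = 1..2, k = 1..3. The factors are (2/1) · (3/2) · (4/3) · (3/2) · (4/3) · (5/4) · (3/2) · (4/3) · … (36 factors total). The numerators and denominators telescope so the product is an integer; carrying out the multiplication exactly gives PP(6, 2, 3) = 2520.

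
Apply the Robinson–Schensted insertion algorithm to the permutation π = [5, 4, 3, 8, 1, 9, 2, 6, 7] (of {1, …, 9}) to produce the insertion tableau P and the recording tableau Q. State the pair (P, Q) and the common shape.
P = [1, 2, 6, 7] / [3, 8, 9] / [4] / [5];  Q = [1, 4, 6, 9] / [2, 7, 8] / [3] / [5];  common shape = (4, 3, 1, 1)

Row-insert the values π_1, π_2, … into P one at a time, bumping the leftmost entry strictly greater than the inserted value down to the next row. The recording tableau Q records, in position (i, j), the step at which that cell was added to P.
  Insert 5 (step 1): P = [5];  Q = [1]
  Insert 4 (step 2): P = [4] / [5];  Q = [1] / [2]
  Insert 3 (step 3): P = [3] / [4] / [5];  Q = [1] / [2] / [3]
  Insert 8 (step 4): P = [3, 8] / [4] / [5];  Q = [1, 4] / [2] / [3]
  Insert 1 (step 5): P = [1, 8] / [3] / [4] / [5];  Q = [1, 4] / [2] / [3] / [5]
  Insert 9 (step 6): P = [1, 8, 9] / [3] / [4] / [5];  Q = [1, 4, 6] / [2] / [3] / [5]
  Insert 2 (step 7): P = [1, 2, 9] / [3, 8] / [4] / [5];  Q = [1, 4, 6] / [2, 7] / [3] / [5]
  Insert 6 (step 8): P = [1, 2, 6] / [3, 8, 9] / [4] / [5];  Q = [1, 4, 6] / [2, 7, 8] / [3] / [5]
  Insert 7 (step 9): P = [1, 2, 6, 7] / [3, 8, 9] / [4] / [5];  Q = [1, 4, 6, 9] / [2, 7, 8] / [3] / [5]
Final shape: (4, 3, 1, 1).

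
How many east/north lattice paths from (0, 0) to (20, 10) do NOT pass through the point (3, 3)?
Number of paths = 23122935

Total paths from (0, 0) to (20, 10): C(30, 20) = 30045015. Paths through (3, 3): (paths (0, 0) → (3, 3)) × (paths (3, 3) → (20, 10)) = C(6, 3) · C(24, 17) = 20 · 346104 = 6922080. Avoidance count = 30045015 − 6922080 = 23122935.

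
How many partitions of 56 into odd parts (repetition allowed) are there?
p_odd(56) = 7108

Enumerate partitions using only odd parts via the recurrence o(n, m) = o(n, m−2) + o(n−m, m) over odd m, starting from the largest odd part ≤ n. This gives p_odd(56) = 7108. (Euler's theorem: equals the count of distinct-part partitions.)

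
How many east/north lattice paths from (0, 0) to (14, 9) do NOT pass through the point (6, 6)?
Number of paths = 664730

Total paths from (0, 0) to (14, 9): C(23, 14) = 817190. Paths through (6, 6): (paths (0, 0) → (6, 6)) × (paths (6, 6) → (14, 9)) = C(12, 6) · C(11, 8) = 924 · 165 = 152460. Avoidance count = 817190 − 152460 = 664730.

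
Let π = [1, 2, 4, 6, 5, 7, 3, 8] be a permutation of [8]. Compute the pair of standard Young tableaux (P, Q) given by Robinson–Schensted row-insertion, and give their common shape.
P = [1, 2, 3, 5, 7, 8] / [4] / [6];  Q = [1, 2, 3, 4, 6, 8] / [5] / [7];  common shape = (6, 1, 1)

Row-insert the values π_1, π_2, … into P one at a time, bumping the leftmost entry strictly greater than the inserted value down to the next row. The recording tableau Q records, in position (i, j), the step at which that cell was added to P.
  Insert 1 (step 1): P = [1];  Q = [1]
  Insert 2 (step 2): P = [1, 2];  Q = [1, 2]
  Insert 4 (step 3): P = [1, 2, 4];  Q = [1, 2, 3]
  Insert 6 (step 4): P = [1, 2, 4, 6];  Q = [1, 2, 3, 4]
  Insert 5 (step 5): P = [1, 2, 4, 5] / [6];  Q = [1, 2, 3, 4] / [5]
  Insert 7 (step 6): P = [1, 2, 4, 5, 7] / [6];  Q = [1, 2, 3, 4, 6] / [5]
  Insert 3 (step 7): P = [1, 2, 3, 5, 7] / [4] / [6];  Q = [1, 2, 3, 4, 6] / [5] / [7]
  Insert 8 (step 8): P = [1, 2, 3, 5, 7, 8] / [4] / [6];  Q = [1, 2, 3, 4, 6, 8] / [5] / [7]
Final shape: (6, 1, 1).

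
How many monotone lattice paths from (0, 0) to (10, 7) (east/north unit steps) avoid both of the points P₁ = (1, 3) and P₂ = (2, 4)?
Number of paths = 15433

Inclusion–exclusion. Total paths: C(17, 10) = 19448. Through P₁: C(4, 1)·C(13, 9) = 2860. Through P₂: C(6, 2)·C(11, 8) = 2475. Since P₁ is strictly southwest of P₂, a monotone path through both must visit P₁ then P₂; paths through both = C(4, 1)·C(2, 1)·C(11, 8) = 1320. Avoid both = 19448 − 2860 − 2475 + 1320 = 15433.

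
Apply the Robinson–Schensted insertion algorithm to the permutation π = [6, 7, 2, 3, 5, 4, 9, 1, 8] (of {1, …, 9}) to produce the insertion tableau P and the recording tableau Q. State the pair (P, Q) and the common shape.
P = [1, 3, 4, 8] / [2, 7, 9] / [5] / [6];  Q = [1, 2, 5, 7] / [3, 4, 9] / [6] / [8];  common shape = (4, 3, 1, 1)

Row-insert the values π_1, π_2, … into P one at a time, bumping the leftmost entry strictly greater than the inserted value down to the next row. The recording tableau Q records, in position (i, j), the step at which that cell was added to P.
  Insert 6 (step 1): P = [6];  Q = [1]
  Insert 7 (step 2): P = [6, 7];  Q = [1, 2]
  Insert 2 (step 3): P = [2, 7] / [6];  Q = [1, 2] / [3]
  Insert 3 (step 4): P = [2, 3] / [6, 7];  Q = [1, 2] / [3, 4]
  Insert 5 (step 5): P = [2, 3, 5] / [6, 7];  Q = [1, 2, 5] / [3, 4]
  Insert 4 (step 6): P = [2, 3, 4] / [5, 7] / [6];  Q = [1, 2, 5] / [3, 4] / [6]
  Insert 9 (step 7): P = [2, 3, 4, 9] / [5, 7] / [6];  Q = [1, 2, 5, 7] / [3, 4] / [6]
  Insert 1 (step 8): P = [1, 3, 4, 9] / [2, 7] / [5] / [6];  Q = [1, 2, 5, 7] / [3, 4] / [6] / [8]
  Insert 8 (step 9): P = [1, 3, 4, 8] / [2, 7, 9] / [5] / [6];  Q = [1, 2, 5, 7] / [3, 4, 9] / [6] / [8]
Final shape: (4, 3, 1, 1).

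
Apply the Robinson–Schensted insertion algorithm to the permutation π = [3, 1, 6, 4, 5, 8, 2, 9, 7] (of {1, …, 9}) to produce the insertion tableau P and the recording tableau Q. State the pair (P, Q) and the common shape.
P = [1, 2, 5, 7, 9] / [3, 4, 8] / [6];  Q = [1, 3, 5, 6, 8] / [2, 4, 9] / [7];  common shape = (5, 3, 1)

Row-insert the values π_1, π_2, … into P one at a time, bumping the leftmost entry strictly greater than the inserted value down to the next row. The recording tableau Q records, in position (i, j), the step at which that cell was added to P.
  Insert 3 (step 1): P = [3];  Q = [1]
  Insert 1 (step 2): P = [1] / [3];  Q = [1] / [2]
  Insert 6 (step 3): P = [1, 6] / [3];  Q = [1, 3] / [2]
  Insert 4 (step 4): P = [1, 4] / [3, 6];  Q = [1, 3] / [2, 4]
  Insert 5 (step 5): P = [1, 4, 5] / [3, 6];  Q = [1, 3, 5] / [2, 4]
  Insert 8 (step 6): P = [1, 4, 5, 8] / [3, 6];  Q = [1, 3, 5, 6] / [2, 4]
  Insert 2 (step 7): P = [1, 2, 5, 8] / [3, 4] / [6];  Q = [1, 3, 5, 6] / [2, 4] / [7]
  Insert 9 (step 8): P = [1, 2, 5, 8, 9] / [3, 4] / [6];  Q = [1, 3, 5, 6, 8] / [2, 4] / [7]
  Insert 7 (step 9): P = [1, 2, 5, 7, 9] / [3, 4, 8] / [6];  Q = [1, 3, 5, 6, 8] / [2, 4, 9] / [7]
Final shape: (5, 3, 1).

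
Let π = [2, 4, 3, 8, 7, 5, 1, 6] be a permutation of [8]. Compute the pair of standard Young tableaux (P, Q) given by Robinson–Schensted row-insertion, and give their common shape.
P = [1, 3, 5, 6] / [2, 7] / [4] / [8];  Q = [1, 2, 4, 8] / [3, 5] / [6] / [7];  common shape = (4, 2, 1, 1)

Row-insert the values π_1, π_2, … into P one at a time, bumping the leftmost entry strictly greater than the inserted value down to the next row. The recording tableau Q records, in position (i, j), the step at which that cell was added to P.
  Insert 2 (step 1): P = [2];  Q = [1]
  Insert 4 (step 2): P = [2, 4];  Q = [1, 2]
  Insert 3 (step 3): P = [2, 3] / [4];  Q = [1, 2] / [3]
  Insert 8 (step 4): P = [2, 3, 8] / [4];  Q = [1, 2, 4] / [3]
  Insert 7 (step 5): P = [2, 3, 7] / [4, 8];  Q = [1, 2, 4] / [3, 5]
  Insert 5 (step 6): P = [2, 3, 5] / [4, 7] / [8];  Q = [1, 2, 4] / [3, 5] / [6]
  Insert 1 (step 7): P = [1, 3, 5] / [2, 7] / [4] / [8];  Q = [1, 2, 4] / [3, 5] / [6] / [7]
  Insert 6 (step 8): P = [1, 3, 5, 6] / [2, 7] / [4] / [8];  Q = [1, 2, 4, 8] / [3, 5] / [6] / [7]
Final shape: (4, 2, 1, 1).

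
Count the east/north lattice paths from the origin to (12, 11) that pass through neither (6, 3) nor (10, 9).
Number of paths = 651398

Inclusion–exclusion. Total paths: C(23, 12) = 1352078. Through P₁: C(9, 6)·C(14, 6) = 252252. Through P₂: C(19, 10)·C(4, 2) = 554268. Since P₁ is strictly southwest of P₂, a monotone path through both must visit P₁ then P₂; paths through both = C(9, 6)·C(10, 4)·C(4, 2) = 105840. Avoid both = 1352078 − 252252 − 554268 + 105840 = 651398.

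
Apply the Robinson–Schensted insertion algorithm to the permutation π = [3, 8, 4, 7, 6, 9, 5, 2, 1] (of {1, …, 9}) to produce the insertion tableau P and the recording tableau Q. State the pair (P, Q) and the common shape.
P = [1, 4, 5, 9] / [2] / [3] / [6] / [7] / [8];  Q = [1, 2, 4, 6] / [3] / [5] / [7] / [8] / [9];  common shape = (4, 1, 1, 1, 1, 1)

Row-insert the values π_1, π_2, … into P one at a time, bumping the leftmost entry strictly greater than the inserted value down to the next row. The recording tableau Q records, in position (i, j), the step at which that cell was added to P.
  Insert 3 (step 1): P = [3];  Q = [1]
  Insert 8 (step 2): P = [3, 8];  Q = [1, 2]
  Insert 4 (step 3): P = [3, 4] / [8];  Q = [1, 2] / [3]
  Insert 7 (step 4): P = [3, 4, 7] / [8];  Q = [1, 2, 4] / [3]
  Insert 6 (step 5): P = [3, 4, 6] / [7] / [8];  Q = [1, 2, 4] / [3] / [5]
  Insert 9 (step 6): P = [3, 4, 6, 9] / [7] / [8];  Q = [1, 2, 4, 6] / [3] / [5]
  Insert 5 (step 7): P = [3, 4, 5, 9] / [6] / [7] / [8];  Q = [1, 2, 4, 6] / [3] / [5] / [7]
  Insert 2 (step 8): P = [2, 4, 5, 9] / [3] / [6] / [7] / [8];  Q = [1, 2, 4, 6] / [3] / [5] / [7] / [8]
  Insert 1 (step 9): P = [1, 4, 5, 9] / [2] / [3] / [6] / [7] / [8];  Q = [1, 2, 4, 6] / [3] / [5] / [7] / [8] / [9]
Final shape: (4, 1, 1, 1, 1, 1).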